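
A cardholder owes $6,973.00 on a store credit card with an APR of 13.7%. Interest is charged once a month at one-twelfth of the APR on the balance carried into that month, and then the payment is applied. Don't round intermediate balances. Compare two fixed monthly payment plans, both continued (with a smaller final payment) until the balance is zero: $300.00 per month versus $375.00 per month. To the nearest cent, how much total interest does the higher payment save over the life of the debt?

Monthly rate r = 13.7%/12 = 1.14167% = 0.0114167.
At $300.00/mo: n = ⌈−ln(1 − rB₀/P)/ln(1+r)⌉ = 28 payments (last $49.73); total interest = total paid − $6,973.00 = $1,176.73.
At $375.00/mo: 22 payments (last $7.72); total interest $909.72.
Interest saved = $1,176.73 − $909.72 = $267.01.

$267.01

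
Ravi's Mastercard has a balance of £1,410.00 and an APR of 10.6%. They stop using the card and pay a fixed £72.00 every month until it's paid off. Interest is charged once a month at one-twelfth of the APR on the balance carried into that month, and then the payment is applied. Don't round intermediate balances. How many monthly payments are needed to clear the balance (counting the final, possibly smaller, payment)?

Monthly rate r = 10.6%/12 = 0.883333% = 0.00883333.
Recurrence: B ← B·(1+r) − £72.00.
Month 1: interest £12.46; balance after payment £1,350.45.
Month 2: interest £11.93; balance after payment £1,290.38.
Closed form: n = −ln(1 − rB₀/P)/ln(1+r) = −ln(0.82701)/ln(1.00883) ≈ 21.597, so the balance reaches zero during payment 22.

22 payments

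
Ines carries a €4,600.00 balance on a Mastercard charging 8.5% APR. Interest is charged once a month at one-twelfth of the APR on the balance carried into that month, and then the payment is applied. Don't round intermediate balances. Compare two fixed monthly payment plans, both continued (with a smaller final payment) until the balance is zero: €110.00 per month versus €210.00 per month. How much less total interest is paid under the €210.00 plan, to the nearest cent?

€458.07

Monthly rate r = 8.5%/12 = 0.708333% = 0.00708333.
At €110.00/mo: n = ⌈−ln(1 − rB₀/P)/ln(1+r)⌉ = 50 payments (last €84.51); total interest = total paid − €4,600.00 = €874.51.
At €210.00/mo: 24 payments (last €186.44); total interest €416.44.
Interest saved = €874.51 − €416.44 = €458.07.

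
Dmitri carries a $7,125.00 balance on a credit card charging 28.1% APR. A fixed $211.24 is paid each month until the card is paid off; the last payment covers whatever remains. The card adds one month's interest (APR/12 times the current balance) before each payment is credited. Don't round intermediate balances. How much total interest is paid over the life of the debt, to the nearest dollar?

Monthly rate r = 28.1%/12 = 2.34167% = 0.0234167.
Payoff takes n = ⌈−ln(1 − rB₀/P)/ln(1+r)⌉ = ⌈67.389⌉ = 68 payments; the last is $82.82.
Total paid = 67·$211.24 + $82.82 = $14,235.90.
Total interest = total paid − principal = $14,235.90 − $7,125.00 = $7,110.90.

$7,111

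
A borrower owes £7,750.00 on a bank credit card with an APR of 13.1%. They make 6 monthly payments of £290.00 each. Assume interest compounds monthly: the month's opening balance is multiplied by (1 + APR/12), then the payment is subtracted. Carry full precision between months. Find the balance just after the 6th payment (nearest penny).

£6,483.50

Monthly rate r = 13.1%/12 = 1.09167% = 0.0109167.
Each month: B ← B·(1+r) − £290.00.
Month 1: interest £84.60; balance after payment £7,544.60.
Month 2: interest £82.36; balance after payment £7,336.97.
Month 3: interest £80.10; balance after payment £7,127.06.
Month 4: interest £77.80; balance after payment £6,914.87.
Month 5: interest £75.49; balance after payment £6,700.35.
Month 6: interest £73.15; balance after payment £6,483.50.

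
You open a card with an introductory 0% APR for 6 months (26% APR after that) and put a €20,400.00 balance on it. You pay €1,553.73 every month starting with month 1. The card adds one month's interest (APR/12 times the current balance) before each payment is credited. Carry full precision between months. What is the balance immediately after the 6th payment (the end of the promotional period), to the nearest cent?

€11,077.62

Promo months 1–6 at r₀ = 0%/12 = 0; months 7+ at r₁ = 26%/12 = 0.0216667.
After month 6 (no interest yet): B = €20,400.00 − 6·€1,553.73 = €11,077.62.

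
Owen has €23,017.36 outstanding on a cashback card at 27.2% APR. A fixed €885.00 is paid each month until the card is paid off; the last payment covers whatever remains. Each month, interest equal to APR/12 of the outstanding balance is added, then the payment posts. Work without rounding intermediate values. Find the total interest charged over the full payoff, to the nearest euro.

€12,143

Monthly rate r = 27.2%/12 = 2.26667% = 0.0226667.
Payoff takes n = ⌈−ln(1 − rB₀/P)/ln(1+r)⌉ = ⌈39.727⌉ = 40 payments; the last is €645.66.
Total paid = 39·€885.00 + €645.66 = €35,160.66.
Total interest = total paid − principal = €35,160.66 − €23,017.36 = €12,143.30.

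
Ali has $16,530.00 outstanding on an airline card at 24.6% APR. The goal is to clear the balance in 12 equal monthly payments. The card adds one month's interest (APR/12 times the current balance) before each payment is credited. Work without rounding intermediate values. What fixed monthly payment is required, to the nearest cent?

$1,567.87

Monthly rate r = 24.6%/12 = 2.05% = 0.0205.
Level-payment amortization: P = B₀·r / (1 − (1+r)^(−n)) = 16530.00·0.0205 / (1 − 1.0205^(−12)).
Denominator 1 − (1+r)^(−12) = 0.216130275.
P = 338.865 / 0.216130275 ≈ 1567.87.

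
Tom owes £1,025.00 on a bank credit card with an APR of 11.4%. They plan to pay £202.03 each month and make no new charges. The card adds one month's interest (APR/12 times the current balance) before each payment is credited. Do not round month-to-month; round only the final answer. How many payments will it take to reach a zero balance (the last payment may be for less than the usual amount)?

Monthly rate r = 11.4%/12 = 0.95% = 0.0095.
Recurrence: B ← B·(1+r) − £202.03.
Month 1: interest £9.74; balance after payment £832.71.
Month 2: interest £7.91; balance after payment £638.59.
Month 3: interest £6.07; balance after payment £442.62.
Month 4: interest £4.20; balance after payment £244.80.
Month 5: interest £2.33; balance after payment £45.10.
Month 6: interest £0.43; balance after payment £0.00.

6 months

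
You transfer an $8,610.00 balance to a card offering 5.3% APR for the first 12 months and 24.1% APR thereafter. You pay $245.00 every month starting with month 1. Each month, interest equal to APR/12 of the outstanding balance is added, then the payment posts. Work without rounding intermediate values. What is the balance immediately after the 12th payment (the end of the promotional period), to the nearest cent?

Promo months 1–12 at r₀ = 5.3%/12 = 0.00441667; months 13+ at r₁ = 24.1%/12 = 0.0200833.
After month 12: iterate B ← B·(1+r₀) − $245.00 for 12 months → $6,065.10.

$6,065.10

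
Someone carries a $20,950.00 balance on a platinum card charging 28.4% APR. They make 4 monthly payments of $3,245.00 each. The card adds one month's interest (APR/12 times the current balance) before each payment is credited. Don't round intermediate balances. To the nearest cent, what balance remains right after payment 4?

$9,556.69

Monthly rate r = 28.4%/12 = 2.36667% = 0.0236667.
Each month: B ← B·(1+r) − $3,245.00.
Month 1: interest $495.82; balance after payment $18,200.82.
Month 2: interest $430.75; balance after payment $15,386.57.
Month 3: interest $364.15; balance after payment $12,505.72.
Month 4: interest $295.97; balance after payment $9,556.69.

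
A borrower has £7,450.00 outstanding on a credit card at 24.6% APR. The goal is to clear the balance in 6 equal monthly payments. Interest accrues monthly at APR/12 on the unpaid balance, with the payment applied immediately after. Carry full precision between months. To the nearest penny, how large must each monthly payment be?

Monthly rate r = 24.6%/12 = 2.05% = 0.0205.
Level-payment amortization: P = B₀·r / (1 − (1+r)^(−n)) = 7450.00·0.0205 / (1 − 1.0205^(−6)).
Denominator 1 − (1+r)^(−6) = 0.114635823.
P = 152.725 / 0.114635823 ≈ 1332.26.

£1,332.26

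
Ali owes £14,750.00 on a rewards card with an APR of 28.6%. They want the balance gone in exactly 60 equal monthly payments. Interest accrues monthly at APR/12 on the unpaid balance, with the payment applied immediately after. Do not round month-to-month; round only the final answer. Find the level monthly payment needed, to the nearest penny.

£464.61

Monthly rate r = 28.6%/12 = 2.38333% = 0.0238333.
Level-payment amortization: P = B₀·r / (1 − (1+r)^(−n)) = 14750.00·0.0238333 / (1 − 1.02383^(−60)).
Denominator 1 − (1+r)^(−60) = 0.756642854.
P = 351.542 / 0.756642854 ≈ 464.61.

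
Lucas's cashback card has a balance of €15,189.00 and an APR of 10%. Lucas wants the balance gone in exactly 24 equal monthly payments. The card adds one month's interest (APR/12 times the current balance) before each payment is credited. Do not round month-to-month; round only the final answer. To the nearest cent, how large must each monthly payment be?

Monthly rate r = 10%/12 = 0.833333% = 0.00833333.
Level-payment amortization: P = B₀·r / (1 − (1+r)^(−n)) = 15189.00·0.00833333 / (1 − 1.00833^(−24)).
Denominator 1 − (1+r)^(−24) = 0.180590457.
P = 126.575 / 0.180590457 ≈ 700.90.

€700.90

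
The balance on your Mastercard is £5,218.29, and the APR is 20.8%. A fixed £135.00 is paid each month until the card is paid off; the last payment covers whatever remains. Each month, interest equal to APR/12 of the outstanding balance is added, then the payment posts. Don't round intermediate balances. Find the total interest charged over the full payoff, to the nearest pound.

Monthly rate r = 20.8%/12 = 1.73333% = 0.0173333.
Payoff takes n = ⌈−ln(1 − rB₀/P)/ln(1+r)⌉ = ⌈64.515⌉ = 65 payments; the last is £69.75.
Total paid = 64·£135.00 + £69.75 = £8,709.75.
Total interest = total paid − principal = £8,709.75 − £5,218.29 = £3,491.46.

£3,491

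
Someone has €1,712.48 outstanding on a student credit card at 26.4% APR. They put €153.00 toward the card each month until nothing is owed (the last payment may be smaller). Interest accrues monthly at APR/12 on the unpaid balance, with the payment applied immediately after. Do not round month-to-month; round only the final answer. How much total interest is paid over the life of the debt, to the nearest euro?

€275

Monthly rate r = 26.4%/12 = 2.2% = 0.022.
Payoff takes n = ⌈−ln(1 − rB₀/P)/ln(1+r)⌉ = ⌈12.990⌉ = 13 payments; the last is €151.47.
Total paid = 12·€153.00 + €151.47 = €1,987.47.
Total interest = total paid − principal = €1,987.47 − €1,712.48 = €274.99.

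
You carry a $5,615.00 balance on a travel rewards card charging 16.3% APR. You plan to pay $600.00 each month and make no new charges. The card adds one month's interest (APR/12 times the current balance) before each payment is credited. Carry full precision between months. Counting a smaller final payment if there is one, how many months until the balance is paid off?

11 payments

Monthly rate r = 16.3%/12 = 1.35833% = 0.0135833.
Recurrence: B ← B·(1+r) − $600.00.
Month 1: interest $76.27; balance after payment $5,091.27.
Month 2: interest $69.16; balance after payment $4,560.43.
Closed form: n = −ln(1 − rB₀/P)/ln(1+r) = −ln(0.87288)/ln(1.01358) ≈ 10.077, so the balance reaches zero during payment 11.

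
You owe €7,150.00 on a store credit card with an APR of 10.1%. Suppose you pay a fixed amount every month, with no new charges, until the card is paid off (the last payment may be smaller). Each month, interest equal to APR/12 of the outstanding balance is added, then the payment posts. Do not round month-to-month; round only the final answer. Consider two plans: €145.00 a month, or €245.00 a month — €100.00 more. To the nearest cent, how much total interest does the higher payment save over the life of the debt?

Monthly rate r = 10.1%/12 = 0.841667% = 0.00841667.
At €145.00/mo: n = ⌈−ln(1 − rB₀/P)/ln(1+r)⌉ = 64 payments (last €141.21); total interest = total paid − €7,150.00 = €2,126.21.
At €245.00/mo: 34 payments (last €154.69); total interest €1,089.69.
Interest saved = €2,126.21 − €1,089.69 = €1,036.52.

€1,036.52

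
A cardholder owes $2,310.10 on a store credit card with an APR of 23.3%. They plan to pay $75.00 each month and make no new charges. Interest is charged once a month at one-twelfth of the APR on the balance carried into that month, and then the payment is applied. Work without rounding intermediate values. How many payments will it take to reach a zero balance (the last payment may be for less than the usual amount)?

48 months

Monthly rate r = 23.3%/12 = 1.94167% = 0.0194167.
Recurrence: B ← B·(1+r) − $75.00.
Month 1: interest $44.85; balance after payment $2,279.95.
Month 2: interest $44.27; balance after payment $2,249.22.
Closed form: n = −ln(1 − rB₀/P)/ln(1+r) = −ln(0.40194)/ln(1.01942) ≈ 47.396, so the balance reaches zero during payment 48.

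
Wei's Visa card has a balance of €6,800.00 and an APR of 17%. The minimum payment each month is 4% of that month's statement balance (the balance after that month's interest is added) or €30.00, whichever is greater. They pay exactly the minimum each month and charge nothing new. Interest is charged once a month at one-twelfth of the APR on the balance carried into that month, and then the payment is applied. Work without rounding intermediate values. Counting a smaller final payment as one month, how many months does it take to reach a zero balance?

114 months

Monthly rate r = 17%/12 = 1.41667% = 0.0141667.
While 4% of the post-interest balance exceeds €30.00, each month B ← (B·(1+r))·(1 − 0.04), i.e. B shrinks by the factor (1+r)·0.96 = 0.9736.
This holds for months 1–83. Entering month 84 the balance is €738.07; 4% of the post-interest balance is now below €30.00, so the flat €30.00 minimum applies from here.
From month 84 a fixed €30.00 at rate r clears €738.07 in 31 more payments. Total: 83 + 31 = 114 months.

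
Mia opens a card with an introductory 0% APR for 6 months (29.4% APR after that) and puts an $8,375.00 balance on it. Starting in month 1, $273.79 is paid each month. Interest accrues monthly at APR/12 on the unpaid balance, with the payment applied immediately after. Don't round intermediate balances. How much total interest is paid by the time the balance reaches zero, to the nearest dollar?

$3,702

Promo months 1–6 at r₀ = 0%/12 = 0; months 7+ at r₁ = 29.4%/12 = 0.0245.
After month 6 (no interest yet): B = $8,375.00 − 6·$273.79 = $6,732.26.
Then at r₁ with $273.79/mo: n₂ = −ln(1 − r₁·B/P)/ln(1+r₁) ≈ 38.11 → 39 more payments.
Total paid = 44·$273.79 + $29.91 = $12,076.67; interest = $12,076.67 − $8,375.00 = $3,701.67.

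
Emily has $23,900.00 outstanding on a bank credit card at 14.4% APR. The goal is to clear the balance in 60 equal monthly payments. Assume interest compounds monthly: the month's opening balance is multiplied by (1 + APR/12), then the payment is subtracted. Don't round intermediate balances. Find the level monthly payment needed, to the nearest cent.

$561.08

Monthly rate r = 14.4%/12 = 1.2% = 0.012.
Level-payment amortization: P = B₀·r / (1 − (1+r)^(−n)) = 23900.00·0.012 / (1 − 1.012^(−60)).
Denominator 1 − (1+r)^(−60) = 0.51115717.
P = 286.8 / 0.51115717 ≈ 561.08.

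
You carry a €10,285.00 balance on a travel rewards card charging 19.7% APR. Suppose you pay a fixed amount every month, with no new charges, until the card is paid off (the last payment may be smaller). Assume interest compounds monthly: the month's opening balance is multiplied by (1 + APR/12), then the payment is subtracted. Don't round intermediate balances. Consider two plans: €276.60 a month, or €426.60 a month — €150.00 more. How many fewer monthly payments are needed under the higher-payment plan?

27 fewer payments

Monthly rate r = 19.7%/12 = 1.64167% = 0.0164167.
At €276.60/mo: n = ⌈−ln(1 − rB₀/P)/ln(1+r)⌉ = 58 payments (last €247.61); total interest = total paid − €10,285.00 = €5,728.81.
At €426.60/mo: 31 payments (last €402.02); total interest €2,915.02.
Payments saved = 58 − 31 = 27.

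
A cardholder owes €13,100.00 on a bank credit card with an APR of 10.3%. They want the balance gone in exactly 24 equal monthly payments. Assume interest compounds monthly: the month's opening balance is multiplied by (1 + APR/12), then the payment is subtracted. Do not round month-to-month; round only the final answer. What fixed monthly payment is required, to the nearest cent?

€606.31

Monthly rate r = 10.3%/12 = 0.858333% = 0.00858333.
Level-payment amortization: P = B₀·r / (1 − (1+r)^(−n)) = 13100.00·0.00858333 / (1 − 1.00858^(−24)).
Denominator 1 − (1+r)^(−24) = 0.185451204.
P = 112.442 / 0.185451204 ≈ 606.31.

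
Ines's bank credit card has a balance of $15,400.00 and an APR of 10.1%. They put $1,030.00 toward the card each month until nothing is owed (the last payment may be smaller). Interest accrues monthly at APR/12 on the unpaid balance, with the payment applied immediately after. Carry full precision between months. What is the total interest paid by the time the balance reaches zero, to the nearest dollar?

Monthly rate r = 10.1%/12 = 0.841667% = 0.00841667.
Payoff takes n = ⌈−ln(1 − rB₀/P)/ln(1+r)⌉ = ⌈16.047⌉ = 17 payments; the last is $48.17.
Total paid = 16·$1,030.00 + $48.17 = $16,528.17.
Total interest = total paid − principal = $16,528.17 − $15,400.00 = $1,128.17.

$1,128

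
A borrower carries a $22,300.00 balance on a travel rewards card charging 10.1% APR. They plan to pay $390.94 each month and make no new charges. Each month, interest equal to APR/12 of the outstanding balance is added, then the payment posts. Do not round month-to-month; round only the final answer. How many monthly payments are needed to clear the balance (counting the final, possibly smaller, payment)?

79 payments

Monthly rate r = 10.1%/12 = 0.841667% = 0.00841667.
Recurrence: B ← B·(1+r) − $390.94.
Month 1: interest $187.69; balance after payment $22,096.75.
Month 2: interest $185.98; balance after payment $21,891.79.
Closed form: n = −ln(1 − rB₀/P)/ln(1+r) = −ln(0.5199)/ln(1.00842) ≈ 78.044, so the balance reaches zero during payment 79.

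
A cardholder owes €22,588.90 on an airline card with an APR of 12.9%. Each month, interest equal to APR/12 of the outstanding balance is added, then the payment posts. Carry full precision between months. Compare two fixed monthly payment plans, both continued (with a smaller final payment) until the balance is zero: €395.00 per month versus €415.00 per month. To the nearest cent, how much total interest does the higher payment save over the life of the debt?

Monthly rate r = 12.9%/12 = 1.075% = 0.01075.
At €395.00/mo: n = ⌈−ln(1 − rB₀/P)/ln(1+r)⌉ = 90 payments (last €83.39); total interest = total paid − €22,588.90 = €12,649.49.
At €415.00/mo: 83 payments (last €117.06); total interest €11,558.16.
Interest saved = €12,649.49 − €11,558.16 = €1,091.33.

€1,091.33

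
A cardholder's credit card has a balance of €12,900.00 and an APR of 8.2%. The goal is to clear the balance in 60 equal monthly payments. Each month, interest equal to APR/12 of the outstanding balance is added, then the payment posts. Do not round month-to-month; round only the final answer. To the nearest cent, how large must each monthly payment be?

Monthly rate r = 8.2%/12 = 0.683333% = 0.00683333.
Level-payment amortization: P = B₀·r / (1 − (1+r)^(−n)) = 12900.00·0.00683333 / (1 − 1.00683^(−60)).
Denominator 1 − (1+r)^(−60) = 0.335423654.
P = 88.15 / 0.335423654 ≈ 262.80.

€262.80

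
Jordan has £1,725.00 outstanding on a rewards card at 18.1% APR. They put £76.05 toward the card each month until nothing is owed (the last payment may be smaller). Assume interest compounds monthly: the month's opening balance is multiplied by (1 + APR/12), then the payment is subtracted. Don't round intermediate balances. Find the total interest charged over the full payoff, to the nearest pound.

Monthly rate r = 18.1%/12 = 1.50833% = 0.0150833.
Payoff takes n = ⌈−ln(1 − rB₀/P)/ln(1+r)⌉ = ⌈27.971⌉ = 28 payments; the last is £73.85.
Total paid = 27·£76.05 + £73.85 = £2,127.20.
Total interest = total paid − principal = £2,127.20 − £1,725.00 = £402.20.

£402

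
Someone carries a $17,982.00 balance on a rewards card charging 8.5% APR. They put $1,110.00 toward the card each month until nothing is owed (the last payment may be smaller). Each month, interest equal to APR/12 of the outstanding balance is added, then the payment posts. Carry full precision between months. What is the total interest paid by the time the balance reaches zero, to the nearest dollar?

$1,186

Monthly rate r = 8.5%/12 = 0.708333% = 0.00708333.
Payoff takes n = ⌈−ln(1 − rB₀/P)/ln(1+r)⌉ = ⌈17.268⌉ = 18 payments; the last is $298.46.
Total paid = 17·$1,110.00 + $298.46 = $19,168.46.
Total interest = total paid − principal = $19,168.46 − $17,982.00 = $1,186.46.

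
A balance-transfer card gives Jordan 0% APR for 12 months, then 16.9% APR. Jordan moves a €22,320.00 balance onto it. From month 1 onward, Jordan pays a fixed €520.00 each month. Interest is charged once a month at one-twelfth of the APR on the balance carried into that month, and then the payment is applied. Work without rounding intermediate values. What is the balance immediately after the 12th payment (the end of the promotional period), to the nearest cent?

€16,080.00

Promo months 1–12 at r₀ = 0%/12 = 0; months 13+ at r₁ = 16.9%/12 = 0.0140833.
After month 12 (no interest yet): B = €22,320.00 − 12·€520.00 = €16,080.00.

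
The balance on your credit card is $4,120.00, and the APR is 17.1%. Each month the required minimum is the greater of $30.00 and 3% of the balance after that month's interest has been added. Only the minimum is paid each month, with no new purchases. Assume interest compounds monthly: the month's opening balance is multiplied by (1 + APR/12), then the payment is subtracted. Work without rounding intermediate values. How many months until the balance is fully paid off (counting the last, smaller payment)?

133 months

Monthly rate r = 17.1%/12 = 1.425% = 0.01425.
While 3% of the post-interest balance exceeds $30.00, each month B ← (B·(1+r))·(1 − 0.03), i.e. B shrinks by the factor (1+r)·0.97 = 0.98382.
This holds for months 1–88. Entering month 89 the balance is $980.78; 3% of the post-interest balance is now below $30.00, so the flat $30.00 minimum applies from here.
From month 89 a fixed $30.00 at rate r clears $980.78 in 45 more payments. Total: 88 + 45 = 133 months.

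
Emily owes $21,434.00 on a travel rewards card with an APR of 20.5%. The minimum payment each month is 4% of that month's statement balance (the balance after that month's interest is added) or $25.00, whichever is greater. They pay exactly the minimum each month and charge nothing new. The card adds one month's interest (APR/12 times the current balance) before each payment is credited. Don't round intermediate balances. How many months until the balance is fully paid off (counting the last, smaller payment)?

Monthly rate r = 20.5%/12 = 1.70833% = 0.0170833.
While 4% of the post-interest balance exceeds $25.00, each month B ← (B·(1+r))·(1 − 0.04), i.e. B shrinks by the factor (1+r)·0.96 = 0.9764.
This holds for months 1–149. Entering month 150 the balance is $610.44; 4% of the post-interest balance is now below $25.00, so the flat $25.00 minimum applies from here.
From month 150 a fixed $25.00 at rate r clears $610.44 in 32 more payments. Total: 149 + 32 = 181 months.

181 months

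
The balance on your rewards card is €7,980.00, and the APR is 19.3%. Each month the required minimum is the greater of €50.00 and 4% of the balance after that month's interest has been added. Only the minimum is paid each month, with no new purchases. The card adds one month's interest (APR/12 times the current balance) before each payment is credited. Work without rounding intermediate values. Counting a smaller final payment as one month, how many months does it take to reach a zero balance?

107 months

Monthly rate r = 19.3%/12 = 1.60833% = 0.0160833.
While 4% of the post-interest balance exceeds €50.00, each month B ← (B·(1+r))·(1 − 0.04), i.e. B shrinks by the factor (1+r)·0.96 = 0.97544.
This holds for months 1–76. Entering month 77 the balance is €1,205.72; 4% of the post-interest balance is now below €50.00, so the flat €50.00 minimum applies from here.
From month 77 a fixed €50.00 at rate r clears €1,205.72 in 31 more payments. Total: 76 + 31 = 107 months.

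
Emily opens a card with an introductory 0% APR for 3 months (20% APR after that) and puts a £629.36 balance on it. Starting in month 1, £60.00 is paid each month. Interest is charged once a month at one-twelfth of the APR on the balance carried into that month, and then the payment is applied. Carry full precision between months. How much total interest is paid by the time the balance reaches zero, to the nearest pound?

Promo months 1–3 at r₀ = 0%/12 = 0; months 4+ at r₁ = 20%/12 = 0.0166667.
After month 3 (no interest yet): B = £629.36 − 3·£60.00 = £449.36.
Then at r₁ with £60.00/mo: n₂ = −ln(1 − r₁·B/P)/ln(1+r₁) ≈ 8.07 → 9 more payments.
Total paid = 11·£60.00 + £4.00 = £664.00; interest = £664.00 − £629.36 = £34.64.

£35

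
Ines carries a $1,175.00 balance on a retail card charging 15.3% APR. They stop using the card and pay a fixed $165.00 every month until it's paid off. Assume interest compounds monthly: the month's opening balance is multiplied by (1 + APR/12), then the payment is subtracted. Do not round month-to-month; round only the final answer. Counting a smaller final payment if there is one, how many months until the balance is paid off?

Monthly rate r = 15.3%/12 = 1.275% = 0.01275.
Recurrence: B ← B·(1+r) − $165.00.
Month 1: interest $14.98; balance after payment $1,024.98.
Month 2: interest $13.07; balance after payment $873.05.
Closed form: n = −ln(1 − rB₀/P)/ln(1+r) = −ln(0.9092)/ln(1.01275) ≈ 7.513, so the balance reaches zero during payment 8.

8 payments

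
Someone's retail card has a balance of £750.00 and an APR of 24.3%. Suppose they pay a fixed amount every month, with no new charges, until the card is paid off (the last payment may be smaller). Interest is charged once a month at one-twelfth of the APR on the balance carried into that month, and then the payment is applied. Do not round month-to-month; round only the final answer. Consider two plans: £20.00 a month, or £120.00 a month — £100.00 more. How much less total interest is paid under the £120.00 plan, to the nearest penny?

Monthly rate r = 24.3%/12 = 2.025% = 0.02025.
At £20.00/mo: n = ⌈−ln(1 − rB₀/P)/ln(1+r)⌉ = 72 payments (last £1.14); total interest = total paid − £750.00 = £671.14.
At £120.00/mo: 7 payments (last £90.21); total interest £60.21.
Interest saved = £671.14 − £60.21 = £610.93.

£610.93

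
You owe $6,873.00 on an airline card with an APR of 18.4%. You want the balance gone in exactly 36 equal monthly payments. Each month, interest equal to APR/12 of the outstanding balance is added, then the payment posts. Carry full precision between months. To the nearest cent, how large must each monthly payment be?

$249.86

Monthly rate r = 18.4%/12 = 1.53333% = 0.0153333.
Level-payment amortization: P = B₀·r / (1 − (1+r)^(−n)) = 6873.00·0.0153333 / (1 − 1.01533^(−36)).
Denominator 1 − (1+r)^(−36) = 0.42178573.
P = 105.386 / 0.42178573 ≈ 249.86.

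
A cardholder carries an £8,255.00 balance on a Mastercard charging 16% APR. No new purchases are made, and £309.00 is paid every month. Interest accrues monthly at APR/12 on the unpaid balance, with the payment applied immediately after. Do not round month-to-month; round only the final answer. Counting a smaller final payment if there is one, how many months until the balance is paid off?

34 payments

Monthly rate r = 16%/12 = 1.33333% = 0.0133333.
Recurrence: B ← B·(1+r) − £309.00.
Month 1: interest £110.07; balance after payment £8,056.07.
Month 2: interest £107.41; balance after payment £7,854.48.
Closed form: n = −ln(1 − rB₀/P)/ln(1+r) = −ln(0.6438)/ln(1.01333) ≈ 33.248, so the balance reaches zero during payment 34.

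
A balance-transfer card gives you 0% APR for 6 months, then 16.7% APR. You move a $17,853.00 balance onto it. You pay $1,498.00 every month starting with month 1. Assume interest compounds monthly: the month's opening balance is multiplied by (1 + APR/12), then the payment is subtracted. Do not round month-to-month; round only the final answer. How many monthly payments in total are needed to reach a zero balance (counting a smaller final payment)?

Promo months 1–6 at r₀ = 0%/12 = 0; months 7+ at r₁ = 16.7%/12 = 0.0139167.
After month 6 (no interest yet): B = $17,853.00 − 6·$1,498.00 = $8,865.00.
Then at r₁ with $1,498.00/mo: n₂ = −ln(1 − r₁·B/P)/ln(1+r₁) ≈ 6.22 → 7 more payments.

13 payments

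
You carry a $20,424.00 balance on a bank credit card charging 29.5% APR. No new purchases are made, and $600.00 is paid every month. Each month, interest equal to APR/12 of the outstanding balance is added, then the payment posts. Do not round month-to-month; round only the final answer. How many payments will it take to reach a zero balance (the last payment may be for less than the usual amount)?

Monthly rate r = 29.5%/12 = 2.45833% = 0.0245833.
Recurrence: B ← B·(1+r) − $600.00.
Month 1: interest $502.09; balance after payment $20,326.09.
Month 2: interest $499.68; balance after payment $20,225.77.
Closed form: n = −ln(1 − rB₀/P)/ln(1+r) = −ln(0.16318)/ln(1.02458) ≈ 74.647, so the balance reaches zero during payment 75.

75 payments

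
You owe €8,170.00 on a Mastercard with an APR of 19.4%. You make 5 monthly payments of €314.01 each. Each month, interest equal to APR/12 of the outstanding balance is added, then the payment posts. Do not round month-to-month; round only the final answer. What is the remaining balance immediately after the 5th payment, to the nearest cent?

Monthly rate r = 19.4%/12 = 1.61667% = 0.0161667.
Each month: B ← B·(1+r) − €314.01.
Month 1: interest €132.08; balance after payment €7,988.07.
Month 2: interest €129.14; balance after payment €7,803.20.
Month 3: interest €126.15; balance after payment €7,615.34.
Month 4: interest €123.11; balance after payment €7,424.45.
Month 5: interest €120.03; balance after payment €7,230.47.

€7,230.47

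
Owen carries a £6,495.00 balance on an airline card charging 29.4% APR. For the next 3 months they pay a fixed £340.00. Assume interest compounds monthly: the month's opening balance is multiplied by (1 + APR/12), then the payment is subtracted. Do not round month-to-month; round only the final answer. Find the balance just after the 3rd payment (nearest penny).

Monthly rate r = 29.4%/12 = 2.45% = 0.0245.
Each month: B ← B·(1+r) − £340.00.
Month 1: interest £159.13; balance after payment £6,314.13.
Month 2: interest £154.70; balance after payment £6,128.82.
Month 3: interest £150.16; balance after payment £5,938.98.

£5,938.98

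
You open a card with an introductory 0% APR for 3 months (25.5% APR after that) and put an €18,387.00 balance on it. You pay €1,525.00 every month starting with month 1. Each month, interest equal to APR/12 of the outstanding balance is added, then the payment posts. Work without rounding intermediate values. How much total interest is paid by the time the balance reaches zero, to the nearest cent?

Promo months 1–3 at r₀ = 0%/12 = 0; months 4+ at r₁ = 25.5%/12 = 0.02125.
After month 3 (no interest yet): B = €18,387.00 − 3·€1,525.00 = €13,812.00.
Then at r₁ with €1,525.00/mo: n₂ = −ln(1 − r₁·B/P)/ln(1+r₁) ≈ 10.17 → 11 more payments.
Total paid = 13·€1,525.00 + €255.47 = €20,080.47; interest = €20,080.47 − €18,387.00 = €1,693.47.

€1,693.47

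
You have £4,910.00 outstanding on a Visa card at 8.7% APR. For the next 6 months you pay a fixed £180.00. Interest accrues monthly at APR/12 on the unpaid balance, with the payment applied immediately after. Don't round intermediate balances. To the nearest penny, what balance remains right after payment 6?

£4,027.73

Monthly rate r = 8.7%/12 = 0.725% = 0.00725.
Each month: B ← B·(1+r) − £180.00.
Month 1: interest £35.60; balance after payment £4,765.60.
Month 2: interest £34.55; balance after payment £4,620.15.
Month 3: interest £33.50; balance after payment £4,473.64.
Month 4: interest £32.43; balance after payment £4,326.08.
Month 5: interest £31.36; balance after payment £4,177.44.
Month 6: interest £30.29; balance after payment £4,027.73.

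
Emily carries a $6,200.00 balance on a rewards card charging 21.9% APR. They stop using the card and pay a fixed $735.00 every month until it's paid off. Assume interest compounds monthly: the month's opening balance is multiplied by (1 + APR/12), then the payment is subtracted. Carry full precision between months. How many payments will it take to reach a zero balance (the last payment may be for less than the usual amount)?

Monthly rate r = 21.9%/12 = 1.825% = 0.01825.
Recurrence: B ← B·(1+r) − $735.00.
Month 1: interest $113.15; balance after payment $5,578.15.
Month 2: interest $101.80; balance after payment $4,944.95.
Closed form: n = −ln(1 − rB₀/P)/ln(1+r) = −ln(0.84605)/ln(1.01825) ≈ 9.243, so the balance reaches zero during payment 10.

10 payments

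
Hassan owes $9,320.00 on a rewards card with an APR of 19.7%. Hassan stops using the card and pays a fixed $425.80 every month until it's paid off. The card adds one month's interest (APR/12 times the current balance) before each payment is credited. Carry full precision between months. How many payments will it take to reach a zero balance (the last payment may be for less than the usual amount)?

Monthly rate r = 19.7%/12 = 1.64167% = 0.0164167.
Recurrence: B ← B·(1+r) − $425.80.
Month 1: interest $153.00; balance after payment $9,047.20.
Month 2: interest $148.52; balance after payment $8,769.93.
Closed form: n = −ln(1 − rB₀/P)/ln(1+r) = −ln(0.64067)/ln(1.01642) ≈ 27.343, so the balance reaches zero during payment 28.

28 months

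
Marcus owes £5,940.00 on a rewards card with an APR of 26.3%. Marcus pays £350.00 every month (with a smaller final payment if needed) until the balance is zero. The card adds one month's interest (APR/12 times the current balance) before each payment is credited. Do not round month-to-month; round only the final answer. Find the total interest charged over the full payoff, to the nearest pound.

Monthly rate r = 26.3%/12 = 2.19167% = 0.0219167.
Payoff takes n = ⌈−ln(1 − rB₀/P)/ln(1+r)⌉ = ⌈21.455⌉ = 22 payments; the last is £160.25.
Total paid = 21·£350.00 + £160.25 = £7,510.25.
Total interest = total paid − principal = £7,510.25 − £5,940.00 = £1,570.25.

£1,570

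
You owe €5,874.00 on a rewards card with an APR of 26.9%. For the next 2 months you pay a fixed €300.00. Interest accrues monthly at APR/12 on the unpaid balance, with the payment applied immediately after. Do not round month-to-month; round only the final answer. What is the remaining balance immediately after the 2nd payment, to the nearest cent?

Monthly rate r = 26.9%/12 = 2.24167% = 0.0224167.
Each month: B ← B·(1+r) − €300.00.
Month 1: interest €131.68; balance after payment €5,705.68.
Month 2: interest €127.90; balance after payment €5,533.58.

€5,533.58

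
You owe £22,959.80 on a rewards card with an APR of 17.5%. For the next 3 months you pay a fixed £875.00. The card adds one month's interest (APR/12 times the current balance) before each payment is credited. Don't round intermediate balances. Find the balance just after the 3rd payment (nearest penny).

£21,315.54

Monthly rate r = 17.5%/12 = 1.45833% = 0.0145833.
Each month: B ← B·(1+r) − £875.00.
Month 1: interest £334.83; balance after payment £22,419.63.
Month 2: interest £326.95; balance after payment £21,871.58.
Month 3: interest £318.96; balance after payment £21,315.54.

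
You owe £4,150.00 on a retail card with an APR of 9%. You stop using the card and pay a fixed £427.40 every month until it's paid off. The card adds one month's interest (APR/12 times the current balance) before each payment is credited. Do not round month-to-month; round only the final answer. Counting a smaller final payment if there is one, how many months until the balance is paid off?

11 months

Monthly rate r = 9%/12 = 0.75% = 0.0075.
Recurrence: B ← B·(1+r) − £427.40.
Month 1: interest £31.12; balance after payment £3,753.72.
Month 2: interest £28.15; balance after payment £3,354.48.
Closed form: n = −ln(1 − rB₀/P)/ln(1+r) = −ln(0.92718)/ln(1.0075) ≈ 10.119, so the balance reaches zero during payment 11.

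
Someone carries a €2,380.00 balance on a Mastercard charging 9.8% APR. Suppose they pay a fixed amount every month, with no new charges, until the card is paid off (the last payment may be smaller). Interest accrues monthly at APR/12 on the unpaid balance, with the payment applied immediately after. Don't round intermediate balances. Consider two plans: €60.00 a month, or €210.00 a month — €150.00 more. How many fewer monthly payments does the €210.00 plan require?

37 fewer payments

Monthly rate r = 9.8%/12 = 0.816667% = 0.00816667.
At €60.00/mo: n = ⌈−ln(1 − rB₀/P)/ln(1+r)⌉ = 49 payments (last €7.94); total interest = total paid − €2,380.00 = €507.94.
At €210.00/mo: 12 payments (last €197.68); total interest €127.68.
Payments saved = 49 − 12 = 37.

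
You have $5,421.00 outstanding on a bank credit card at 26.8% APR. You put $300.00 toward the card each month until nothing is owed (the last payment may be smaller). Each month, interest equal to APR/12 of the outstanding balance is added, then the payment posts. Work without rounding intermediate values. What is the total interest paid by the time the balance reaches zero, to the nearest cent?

$1,598.88

Monthly rate r = 26.8%/12 = 2.23333% = 0.0223333.
Payoff takes n = ⌈−ln(1 − rB₀/P)/ln(1+r)⌉ = ⌈23.397⌉ = 24 payments; the last is $119.88.
Total paid = 23·$300.00 + $119.88 = $7,019.88.
Total interest = total paid − principal = $7,019.88 − $5,421.00 = $1,598.88.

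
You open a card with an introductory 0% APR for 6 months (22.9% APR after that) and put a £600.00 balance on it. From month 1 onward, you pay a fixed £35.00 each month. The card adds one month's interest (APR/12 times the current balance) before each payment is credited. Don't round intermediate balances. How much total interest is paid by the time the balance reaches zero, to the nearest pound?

£53

Promo months 1–6 at r₀ = 0%/12 = 0; months 7+ at r₁ = 22.9%/12 = 0.0190833.
After month 6 (no interest yet): B = £600.00 − 6·£35.00 = £390.00.
Then at r₁ with £35.00/mo: n₂ = −ln(1 − r₁·B/P)/ln(1+r₁) ≈ 12.65 → 13 more payments.
Total paid = 18·£35.00 + £22.72 = £652.72; interest = £652.72 − £600.00 = £52.72.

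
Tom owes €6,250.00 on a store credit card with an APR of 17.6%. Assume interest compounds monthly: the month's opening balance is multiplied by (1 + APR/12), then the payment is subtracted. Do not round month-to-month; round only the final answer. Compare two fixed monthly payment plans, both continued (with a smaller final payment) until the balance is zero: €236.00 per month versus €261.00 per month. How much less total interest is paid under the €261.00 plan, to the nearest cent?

€214.25

Monthly rate r = 17.6%/12 = 1.46667% = 0.0146667.
At €236.00/mo: n = ⌈−ln(1 − rB₀/P)/ln(1+r)⌉ = 34 payments (last €182.19); total interest = total paid − €6,250.00 = €1,720.19.
At €261.00/mo: 30 payments (last €186.94); total interest €1,505.94.
Interest saved = €1,720.19 − €1,505.94 = €214.25.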